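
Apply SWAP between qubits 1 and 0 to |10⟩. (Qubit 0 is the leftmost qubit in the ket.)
|01⟩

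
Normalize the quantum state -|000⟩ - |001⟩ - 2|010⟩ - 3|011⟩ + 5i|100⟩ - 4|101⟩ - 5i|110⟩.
-0.1111|000⟩ - 0.1111|001⟩ - 0.2222|010⟩ - 0.3333|011⟩ + 0.5556i|100⟩ - 0.4444|101⟩ - 0.5556i|110⟩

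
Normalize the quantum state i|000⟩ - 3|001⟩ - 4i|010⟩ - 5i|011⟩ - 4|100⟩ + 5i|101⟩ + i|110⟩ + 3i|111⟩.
0.09901i|000⟩ - 0.297|001⟩ - 0.3961i|010⟩ - 0.4951i|011⟩ - 0.3961|100⟩ + 0.4951i|101⟩ + 0.09901i|110⟩ + 0.297i|111⟩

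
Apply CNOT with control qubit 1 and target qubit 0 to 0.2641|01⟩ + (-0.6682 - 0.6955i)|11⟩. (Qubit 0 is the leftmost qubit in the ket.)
(-0.6682 - 0.6955i)|01⟩ + 0.2641|11⟩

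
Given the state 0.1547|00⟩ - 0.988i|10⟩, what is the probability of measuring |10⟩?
0.9761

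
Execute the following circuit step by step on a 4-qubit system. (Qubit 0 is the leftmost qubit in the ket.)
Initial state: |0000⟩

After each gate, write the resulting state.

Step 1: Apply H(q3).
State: 1/√2|0000⟩ + 1/√2|0001⟩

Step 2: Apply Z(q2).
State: 1/√2|0000⟩ + 1/√2|0001⟩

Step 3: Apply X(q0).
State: 1/√2|1000⟩ + 1/√2|1001⟩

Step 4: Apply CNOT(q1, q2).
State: 1/√2|1000⟩ + 1/√2|1001⟩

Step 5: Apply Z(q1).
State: 1/√2|1000⟩ + 1/√2|1001⟩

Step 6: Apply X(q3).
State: 1/√2|1000⟩ + 1/√2|1001⟩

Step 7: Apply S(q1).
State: 1/√2|1000⟩ + 1/√2|1001⟩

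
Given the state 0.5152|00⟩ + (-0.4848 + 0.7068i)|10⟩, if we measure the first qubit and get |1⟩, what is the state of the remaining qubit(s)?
(-0.5656 + 0.8247i)|0⟩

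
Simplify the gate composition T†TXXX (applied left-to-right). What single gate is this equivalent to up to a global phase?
X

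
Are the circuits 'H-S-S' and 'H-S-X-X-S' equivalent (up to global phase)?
Yes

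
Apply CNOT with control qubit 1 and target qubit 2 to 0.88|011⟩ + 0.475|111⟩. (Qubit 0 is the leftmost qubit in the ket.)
0.88|010⟩ + 0.475|110⟩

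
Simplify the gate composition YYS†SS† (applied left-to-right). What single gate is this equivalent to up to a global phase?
S†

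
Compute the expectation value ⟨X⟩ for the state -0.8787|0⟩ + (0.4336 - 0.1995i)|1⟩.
-0.762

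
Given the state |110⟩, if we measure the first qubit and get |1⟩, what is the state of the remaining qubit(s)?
|10⟩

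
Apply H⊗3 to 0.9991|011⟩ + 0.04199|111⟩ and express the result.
0.3681|000⟩ - 0.3681|001⟩ - 0.3681|010⟩ + 0.3681|011⟩ + 0.3384|100⟩ - 0.3384|101⟩ - 0.3384|110⟩ + 0.3384|111⟩

H⊗3 gives amp(|y⟩) = (1/2√2) Σ_x (−1)^(x·y) amp(|x⟩), where x·y is the number of positions in which both x and y have a 1.
|000⟩: (0.9991 + 0.04199)/(2√2) = 0.3681
|001⟩: (-0.9991 - 0.04199)/(2√2) = -0.3681
|010⟩: (-0.9991 - 0.04199)/(2√2) = -0.3681
|011⟩: (0.9991 + 0.04199)/(2√2) = 0.3681
|100⟩: (0.9991 - 0.04199)/(2√2) = 0.3384
|101⟩: (-0.9991 + 0.04199)/(2√2) = -0.3384
|110⟩: (-0.9991 + 0.04199)/(2√2) = -0.3384
|111⟩: (0.9991 - 0.04199)/(2√2) = 0.3384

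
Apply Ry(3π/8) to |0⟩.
0.8315|0⟩ + 0.5556|1⟩

Ry(3π/8) = [[cos(θ/2), −sin(θ/2)], [sin(θ/2), cos(θ/2)]]; θ = 3π/8, cos(θ/2) ≈ 0.83147, sin(θ/2) ≈ 0.55557.
With a = amp(|0⟩) = 1 and b = amp(|1⟩) = 0:
new amp(|0⟩) = (0.83147)·a + (-0.55557)·b = 0.8315
new amp(|1⟩) = (0.55557)·a + (0.83147)·b = 0.5556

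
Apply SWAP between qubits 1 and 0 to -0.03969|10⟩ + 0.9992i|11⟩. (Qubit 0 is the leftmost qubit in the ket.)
-0.03969|01⟩ + 0.9992i|11⟩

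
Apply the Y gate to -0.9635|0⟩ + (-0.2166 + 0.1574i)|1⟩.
(0.1574 + 0.2166i)|0⟩ - 0.9635i|1⟩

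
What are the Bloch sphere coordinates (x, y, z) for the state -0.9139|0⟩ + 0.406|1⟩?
(-0.7421, 0, 0.6704)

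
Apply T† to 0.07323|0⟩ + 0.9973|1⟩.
0.07323|0⟩ + (0.7052 - 0.7052i)|1⟩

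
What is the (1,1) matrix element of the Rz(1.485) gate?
(0.7368 + 0.6761i)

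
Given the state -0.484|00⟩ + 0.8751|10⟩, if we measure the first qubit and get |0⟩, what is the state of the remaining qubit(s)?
-|0⟩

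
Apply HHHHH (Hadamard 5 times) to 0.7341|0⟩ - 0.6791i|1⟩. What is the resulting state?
(0.5191 - 0.4802i)|0⟩ + (0.5191 + 0.4802i)|1⟩

H² = I, so H^5 = H: a single Hadamard. With (a, b) = (0.7341, -0.6791i), H gives ((a + b)/√2, (a − b)/√2) = ((0.5191 - 0.4802i), (0.5191 + 0.4802i)).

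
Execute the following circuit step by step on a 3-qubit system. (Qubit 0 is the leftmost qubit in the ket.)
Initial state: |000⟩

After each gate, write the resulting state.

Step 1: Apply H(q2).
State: 1/√2|000⟩ + 1/√2|001⟩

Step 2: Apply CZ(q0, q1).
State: 1/√2|000⟩ + 1/√2|001⟩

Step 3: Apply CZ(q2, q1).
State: 1/√2|000⟩ + 1/√2|001⟩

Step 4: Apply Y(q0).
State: (1/√2)i|100⟩ + (1/√2)i|101⟩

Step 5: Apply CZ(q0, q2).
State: (1/√2)i|100⟩ - (1/√2)i|101⟩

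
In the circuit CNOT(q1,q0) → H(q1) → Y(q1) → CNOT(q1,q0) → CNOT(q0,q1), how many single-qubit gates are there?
2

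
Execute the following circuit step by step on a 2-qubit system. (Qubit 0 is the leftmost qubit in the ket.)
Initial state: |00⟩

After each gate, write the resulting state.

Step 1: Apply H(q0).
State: 1/√2|00⟩ + 1/√2|10⟩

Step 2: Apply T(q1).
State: 1/√2|00⟩ + 1/√2|10⟩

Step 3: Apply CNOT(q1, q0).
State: 1/√2|00⟩ + 1/√2|10⟩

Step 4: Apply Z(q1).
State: 1/√2|00⟩ + 1/√2|10⟩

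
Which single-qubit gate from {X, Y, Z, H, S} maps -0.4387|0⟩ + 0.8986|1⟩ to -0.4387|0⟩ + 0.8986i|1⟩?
S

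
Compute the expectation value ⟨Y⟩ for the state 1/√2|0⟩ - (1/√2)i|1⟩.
-1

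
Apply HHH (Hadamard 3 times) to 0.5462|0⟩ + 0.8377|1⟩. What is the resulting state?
0.9786|0⟩ - 0.2061|1⟩

H² = I, so H^3 = H: a single Hadamard. With (a, b) = (0.5462, 0.8377), H gives ((a + b)/√2, (a − b)/√2) = (0.9786, -0.2061).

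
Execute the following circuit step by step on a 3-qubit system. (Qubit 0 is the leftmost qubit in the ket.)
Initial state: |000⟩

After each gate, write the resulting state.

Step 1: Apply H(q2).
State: 1/√2|000⟩ + 1/√2|001⟩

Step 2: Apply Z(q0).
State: 1/√2|000⟩ + 1/√2|001⟩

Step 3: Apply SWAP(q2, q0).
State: 1/√2|000⟩ + 1/√2|100⟩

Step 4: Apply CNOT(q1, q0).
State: 1/√2|000⟩ + 1/√2|100⟩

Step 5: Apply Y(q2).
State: (1/√2)i|001⟩ + (1/√2)i|101⟩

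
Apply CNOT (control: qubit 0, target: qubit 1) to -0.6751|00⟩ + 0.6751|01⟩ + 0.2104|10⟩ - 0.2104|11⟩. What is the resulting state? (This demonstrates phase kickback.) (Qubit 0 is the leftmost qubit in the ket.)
-0.6751|00⟩ + 0.6751|01⟩ - 0.2104|10⟩ + 0.2104|11⟩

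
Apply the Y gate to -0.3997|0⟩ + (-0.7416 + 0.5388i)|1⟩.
(0.5388 + 0.7416i)|0⟩ - 0.3997i|1⟩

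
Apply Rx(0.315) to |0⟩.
0.9876|0⟩ - 0.1568i|1⟩

Rx(0.315) = [[cos(θ/2), −i·sin(θ/2)], [−i·sin(θ/2), cos(θ/2)]]; θ = 0.315, cos(θ/2) ≈ 0.987622, sin(θ/2) ≈ 0.15685.
With a = amp(|0⟩) = 1 and b = amp(|1⟩) = 0:
new amp(|0⟩) = (0.987622)·a + (-0.15685i)·b = 0.9876
new amp(|1⟩) = (-0.15685i)·a + (0.987622)·b = -0.1568i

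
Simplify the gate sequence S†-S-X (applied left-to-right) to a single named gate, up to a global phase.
X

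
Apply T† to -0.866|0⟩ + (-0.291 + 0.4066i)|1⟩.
-0.866|0⟩ + (0.08174 + 0.4933i)|1⟩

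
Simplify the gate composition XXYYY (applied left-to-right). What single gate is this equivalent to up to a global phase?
Y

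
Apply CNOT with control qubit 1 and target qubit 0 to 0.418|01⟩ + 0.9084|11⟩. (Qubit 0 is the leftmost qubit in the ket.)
0.9084|01⟩ + 0.418|11⟩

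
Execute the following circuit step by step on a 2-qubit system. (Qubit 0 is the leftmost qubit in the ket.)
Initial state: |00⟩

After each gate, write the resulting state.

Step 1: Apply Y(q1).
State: i|01⟩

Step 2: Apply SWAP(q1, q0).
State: i|10⟩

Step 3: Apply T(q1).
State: i|10⟩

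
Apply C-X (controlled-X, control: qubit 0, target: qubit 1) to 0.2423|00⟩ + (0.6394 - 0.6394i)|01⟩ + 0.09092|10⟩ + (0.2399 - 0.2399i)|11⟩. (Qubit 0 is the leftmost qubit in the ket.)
0.2423|00⟩ + (0.6394 - 0.6394i)|01⟩ + (0.2399 - 0.2399i)|10⟩ + 0.09092|11⟩

C-X leaves the control-|0⟩ kets |00⟩, |01⟩ unchanged and applies X to qubit 1 on the control-|1⟩ pair (|10⟩, |11⟩).
X = [[0, 1], [1, 0]].
With a = amp(|10⟩) = 0.09092 and b = amp(|11⟩) = (0.2399 - 0.2399i):
new amp(|10⟩) = (1)·b = (0.2399 - 0.2399i)
new amp(|11⟩) = (1)·a = 0.09092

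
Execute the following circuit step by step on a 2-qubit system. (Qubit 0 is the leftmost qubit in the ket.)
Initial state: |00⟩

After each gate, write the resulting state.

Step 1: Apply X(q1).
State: |01⟩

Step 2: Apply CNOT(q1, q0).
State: |11⟩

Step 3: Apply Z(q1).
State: -|11⟩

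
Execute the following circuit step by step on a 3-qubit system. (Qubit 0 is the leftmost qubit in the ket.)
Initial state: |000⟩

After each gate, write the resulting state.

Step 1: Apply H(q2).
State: 1/√2|000⟩ + 1/√2|001⟩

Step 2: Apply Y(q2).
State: -(1/√2)i|000⟩ + (1/√2)i|001⟩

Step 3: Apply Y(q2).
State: 1/√2|000⟩ + 1/√2|001⟩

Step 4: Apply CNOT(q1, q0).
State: 1/√2|000⟩ + 1/√2|001⟩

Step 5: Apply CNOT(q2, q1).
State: 1/√2|000⟩ + 1/√2|011⟩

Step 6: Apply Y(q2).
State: (1/√2)i|001⟩ - (1/√2)i|010⟩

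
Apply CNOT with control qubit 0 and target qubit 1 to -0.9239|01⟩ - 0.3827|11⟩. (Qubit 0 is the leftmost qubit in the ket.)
-0.9239|01⟩ - 0.3827|10⟩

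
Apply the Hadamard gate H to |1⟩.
1/√2|0⟩ - 1/√2|1⟩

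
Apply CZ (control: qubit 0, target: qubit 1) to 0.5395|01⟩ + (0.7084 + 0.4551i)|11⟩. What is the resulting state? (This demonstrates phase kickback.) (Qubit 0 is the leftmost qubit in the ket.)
0.5395|01⟩ + (-0.7084 - 0.4551i)|11⟩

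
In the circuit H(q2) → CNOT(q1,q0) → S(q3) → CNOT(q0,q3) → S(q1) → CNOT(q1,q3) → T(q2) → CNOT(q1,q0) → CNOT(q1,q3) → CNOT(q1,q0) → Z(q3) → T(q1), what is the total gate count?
12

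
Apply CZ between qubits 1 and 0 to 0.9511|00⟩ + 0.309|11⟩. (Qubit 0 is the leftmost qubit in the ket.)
0.9511|00⟩ - 0.309|11⟩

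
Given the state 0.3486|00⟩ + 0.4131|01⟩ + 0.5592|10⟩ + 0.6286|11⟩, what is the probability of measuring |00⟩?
0.1215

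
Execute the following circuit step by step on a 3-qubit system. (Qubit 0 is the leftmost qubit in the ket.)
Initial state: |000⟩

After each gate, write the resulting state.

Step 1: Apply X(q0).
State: |100⟩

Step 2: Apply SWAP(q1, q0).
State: |010⟩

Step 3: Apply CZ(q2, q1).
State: |010⟩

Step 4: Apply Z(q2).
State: |010⟩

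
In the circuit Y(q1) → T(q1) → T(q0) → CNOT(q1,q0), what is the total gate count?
4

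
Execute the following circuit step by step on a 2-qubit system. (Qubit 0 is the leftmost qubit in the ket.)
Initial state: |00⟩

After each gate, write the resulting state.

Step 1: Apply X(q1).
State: |01⟩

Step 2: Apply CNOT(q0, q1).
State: |01⟩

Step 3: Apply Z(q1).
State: -|01⟩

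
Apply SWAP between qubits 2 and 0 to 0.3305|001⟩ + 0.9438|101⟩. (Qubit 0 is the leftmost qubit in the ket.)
0.3305|100⟩ + 0.9438|101⟩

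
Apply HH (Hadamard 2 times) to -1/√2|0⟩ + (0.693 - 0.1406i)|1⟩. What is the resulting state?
-1/√2|0⟩ + (0.693 - 0.1406i)|1⟩

H² = I, so an even number of Hadamards cancels: H^2 = I and the state is unchanged.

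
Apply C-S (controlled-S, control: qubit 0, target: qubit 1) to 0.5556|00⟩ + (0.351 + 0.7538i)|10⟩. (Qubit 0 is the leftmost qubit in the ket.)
0.5556|00⟩ + (0.351 + 0.7538i)|10⟩

C-S leaves the control-|0⟩ kets |00⟩, |01⟩ unchanged and applies S to qubit 1 on the control-|1⟩ pair (|10⟩, |11⟩).
S = [[1, 0], [0, i]].
With a = amp(|10⟩) = (0.351 + 0.7538i) and b = amp(|11⟩) = 0:
new amp(|10⟩) = (1)·a = (0.351 + 0.7538i)
new amp(|11⟩) = (i)·b = 0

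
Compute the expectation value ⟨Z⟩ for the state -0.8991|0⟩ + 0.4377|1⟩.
0.6168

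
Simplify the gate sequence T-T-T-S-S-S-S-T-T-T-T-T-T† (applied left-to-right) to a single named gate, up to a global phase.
T†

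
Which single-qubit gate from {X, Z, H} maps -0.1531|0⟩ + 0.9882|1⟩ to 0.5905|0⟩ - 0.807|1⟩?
H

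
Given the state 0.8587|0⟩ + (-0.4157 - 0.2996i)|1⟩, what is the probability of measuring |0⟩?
0.7374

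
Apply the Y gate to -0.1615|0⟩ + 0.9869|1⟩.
-0.9869i|0⟩ - 0.1615i|1⟩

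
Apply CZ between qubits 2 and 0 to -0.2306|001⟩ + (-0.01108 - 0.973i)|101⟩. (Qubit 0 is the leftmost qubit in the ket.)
-0.2306|001⟩ + (0.01108 + 0.973i)|101⟩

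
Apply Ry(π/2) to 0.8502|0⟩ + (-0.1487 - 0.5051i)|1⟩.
(0.7063 + 0.3572i)|0⟩ + (0.496 - 0.3572i)|1⟩

Ry(π/2) = [[cos(θ/2), −sin(θ/2)], [sin(θ/2), cos(θ/2)]]; θ = π/2, cos(θ/2) ≈ 0.707107, sin(θ/2) ≈ 0.707107.
With a = amp(|0⟩) = 0.8502 and b = amp(|1⟩) = (-0.1487 - 0.5051i):
new amp(|0⟩) = (0.707107)·a + (-0.707107)·b = (0.7063 + 0.3572i)
new amp(|1⟩) = (0.707107)·a + (0.707107)·b = (0.496 - 0.3572i)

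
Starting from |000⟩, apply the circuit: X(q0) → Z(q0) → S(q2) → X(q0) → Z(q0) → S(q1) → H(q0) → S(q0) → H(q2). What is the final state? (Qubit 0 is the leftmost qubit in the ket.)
-1/2|000⟩ - 1/2|001⟩ - (1/2)i|100⟩ - (1/2)i|101⟩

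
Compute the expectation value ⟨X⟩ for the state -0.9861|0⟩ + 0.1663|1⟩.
-0.328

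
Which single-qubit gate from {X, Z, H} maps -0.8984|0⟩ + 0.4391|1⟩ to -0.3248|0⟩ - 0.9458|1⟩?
H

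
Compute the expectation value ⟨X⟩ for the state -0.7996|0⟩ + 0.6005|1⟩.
-0.9603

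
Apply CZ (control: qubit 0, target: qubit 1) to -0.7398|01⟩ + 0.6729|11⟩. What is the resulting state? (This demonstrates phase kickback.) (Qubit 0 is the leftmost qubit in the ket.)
-0.7398|01⟩ - 0.6729|11⟩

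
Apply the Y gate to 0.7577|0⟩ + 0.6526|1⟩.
-0.6526i|0⟩ + 0.7577i|1⟩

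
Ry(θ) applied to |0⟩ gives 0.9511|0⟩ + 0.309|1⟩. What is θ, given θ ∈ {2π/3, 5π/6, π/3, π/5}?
π/5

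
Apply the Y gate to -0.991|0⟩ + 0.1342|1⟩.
-0.1342i|0⟩ - 0.991i|1⟩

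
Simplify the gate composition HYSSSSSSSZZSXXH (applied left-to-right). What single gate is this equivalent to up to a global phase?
Y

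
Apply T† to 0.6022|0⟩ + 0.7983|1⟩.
0.6022|0⟩ + (0.5645 - 0.5645i)|1⟩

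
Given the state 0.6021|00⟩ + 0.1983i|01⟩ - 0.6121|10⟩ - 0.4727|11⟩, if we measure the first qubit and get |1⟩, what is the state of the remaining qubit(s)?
-0.7915|0⟩ - 0.6112|1⟩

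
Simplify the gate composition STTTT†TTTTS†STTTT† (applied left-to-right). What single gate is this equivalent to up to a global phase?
S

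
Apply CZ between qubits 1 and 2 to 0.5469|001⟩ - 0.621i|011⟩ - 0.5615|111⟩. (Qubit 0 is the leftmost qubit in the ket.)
0.5469|001⟩ + 0.621i|011⟩ + 0.5615|111⟩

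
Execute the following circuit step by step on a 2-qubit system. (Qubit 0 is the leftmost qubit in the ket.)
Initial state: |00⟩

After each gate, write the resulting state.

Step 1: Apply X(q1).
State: |01⟩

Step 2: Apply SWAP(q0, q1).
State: |10⟩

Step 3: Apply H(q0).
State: 1/√2|00⟩ - 1/√2|10⟩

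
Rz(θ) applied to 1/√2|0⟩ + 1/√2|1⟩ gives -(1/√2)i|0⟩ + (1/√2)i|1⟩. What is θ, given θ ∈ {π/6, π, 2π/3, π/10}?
π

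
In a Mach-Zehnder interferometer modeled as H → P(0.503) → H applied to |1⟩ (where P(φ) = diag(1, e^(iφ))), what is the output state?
(0.06193 - 0.241i)|0⟩ + (0.9381 + 0.241i)|1⟩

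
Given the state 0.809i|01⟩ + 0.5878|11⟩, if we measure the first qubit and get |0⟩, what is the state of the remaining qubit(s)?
i|1⟩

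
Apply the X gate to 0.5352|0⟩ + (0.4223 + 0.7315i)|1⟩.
(0.4223 + 0.7315i)|0⟩ + 0.5352|1⟩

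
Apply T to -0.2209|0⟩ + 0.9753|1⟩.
-0.2209|0⟩ + (0.6896 + 0.6896i)|1⟩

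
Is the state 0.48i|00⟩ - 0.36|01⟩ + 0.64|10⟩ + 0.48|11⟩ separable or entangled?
Entangled

Writing the state as a|00⟩ + b|01⟩ + c|10⟩ + d|11⟩, it is a product state iff ad − bc = 0.
Here (a, b, c, d) = (0.48i, -0.36, 0.64, 0.48): ad − bc = (0.48i)(0.48) − (-0.36)(0.64) = (0.2304 + 0.2304i) ≠ 0, so the state is entangled.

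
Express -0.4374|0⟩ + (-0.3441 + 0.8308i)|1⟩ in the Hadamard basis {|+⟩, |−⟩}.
(-0.5526 + 0.5875i)|+⟩ + (-0.06597 - 0.5875i)|−⟩

With |ψ⟩ = α|0⟩ + β|1⟩, the Hadamard-basis coefficients are ⟨+|ψ⟩ = (α + β)/√2 and ⟨−|ψ⟩ = (α − β)/√2.
Here α = -0.4374, β = (-0.3441 + 0.8308i): (α + β)/√2 = (-0.5526 + 0.5875i), (α − β)/√2 = (-0.06597 - 0.5875i).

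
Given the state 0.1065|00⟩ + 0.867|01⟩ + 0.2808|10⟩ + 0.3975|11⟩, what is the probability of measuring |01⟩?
0.7517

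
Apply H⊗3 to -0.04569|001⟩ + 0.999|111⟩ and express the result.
0.337|000⟩ - 0.337|001⟩ - 0.3694|010⟩ + 0.3694|011⟩ - 0.3694|100⟩ + 0.3694|101⟩ + 0.337|110⟩ - 0.337|111⟩

H⊗3 gives amp(|y⟩) = (1/2√2) Σ_x (−1)^(x·y) amp(|x⟩), where x·y is the number of positions in which both x and y have a 1.
|000⟩: (-0.04569 + 0.999)/(2√2) = 0.337
|001⟩: (0.04569 - 0.999)/(2√2) = -0.337
|010⟩: (-0.04569 - 0.999)/(2√2) = -0.3694
|011⟩: (0.04569 + 0.999)/(2√2) = 0.3694
|100⟩: (-0.04569 - 0.999)/(2√2) = -0.3694
|101⟩: (0.04569 + 0.999)/(2√2) = 0.3694
|110⟩: (-0.04569 + 0.999)/(2√2) = 0.337
|111⟩: (0.04569 - 0.999)/(2√2) = -0.337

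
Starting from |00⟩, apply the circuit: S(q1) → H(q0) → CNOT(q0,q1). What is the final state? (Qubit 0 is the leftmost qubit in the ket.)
1/√2|00⟩ + 1/√2|11⟩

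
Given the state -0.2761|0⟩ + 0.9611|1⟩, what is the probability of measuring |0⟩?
0.07623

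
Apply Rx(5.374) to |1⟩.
-0.4391i|0⟩ - 0.8984|1⟩

Rx(5.374) = [[cos(θ/2), −i·sin(θ/2)], [−i·sin(θ/2), cos(θ/2)]]; θ = 5.374, cos(θ/2) ≈ -0.89844, sin(θ/2) ≈ 0.439096.
With a = amp(|0⟩) = 0 and b = amp(|1⟩) = 1:
new amp(|0⟩) = (-0.89844)·a + (-0.439096i)·b = -0.4391i
new amp(|1⟩) = (-0.439096i)·a + (-0.89844)·b = -0.8984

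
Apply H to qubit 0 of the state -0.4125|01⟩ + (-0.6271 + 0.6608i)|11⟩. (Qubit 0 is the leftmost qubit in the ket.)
(-0.7351 + 0.4673i)|01⟩ + (0.1517 - 0.4673i)|11⟩

H on qubit 0 mixes each pair of kets that differ only in qubit 0: amplitudes (a, b) of (|…0…⟩, |…1…⟩) become ((a + b)/√2, (a − b)/√2). Kets absent from the input have amplitude 0.
(|01⟩, |11⟩): (a, b) = (-0.4125, (-0.6271 + 0.6608i)) → ((-0.7351 + 0.4673i), (0.1517 - 0.4673i))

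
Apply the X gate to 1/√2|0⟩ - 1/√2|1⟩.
-1/√2|0⟩ + 1/√2|1⟩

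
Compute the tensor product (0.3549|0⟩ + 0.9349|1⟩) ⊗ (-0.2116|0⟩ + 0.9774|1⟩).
-0.0751|00⟩ + 0.3469|01⟩ - 0.1978|10⟩ + 0.9138|11⟩

amp(|b₁b₂…⟩) = product of the factor amplitudes for bits b₁, b₂, …; only kets whose every factor amplitude is nonzero survive.
|00⟩: (0.3549)(-0.2116) = -0.0751
|01⟩: (0.3549)(0.9774) = 0.3469
|10⟩: (0.9349)(-0.2116) = -0.1978
|11⟩: (0.9349)(0.9774) = 0.9138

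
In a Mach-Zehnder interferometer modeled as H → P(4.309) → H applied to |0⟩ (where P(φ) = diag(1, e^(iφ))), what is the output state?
(0.3037 - 0.4599i)|0⟩ + (0.6963 + 0.4599i)|1⟩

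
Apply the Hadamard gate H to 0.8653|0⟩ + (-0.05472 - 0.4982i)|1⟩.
(0.5732 - 0.3523i)|0⟩ + (0.6506 + 0.3523i)|1⟩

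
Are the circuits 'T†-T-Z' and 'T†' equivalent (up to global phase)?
No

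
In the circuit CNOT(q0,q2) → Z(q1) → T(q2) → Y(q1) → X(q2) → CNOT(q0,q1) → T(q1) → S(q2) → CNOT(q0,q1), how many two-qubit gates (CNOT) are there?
3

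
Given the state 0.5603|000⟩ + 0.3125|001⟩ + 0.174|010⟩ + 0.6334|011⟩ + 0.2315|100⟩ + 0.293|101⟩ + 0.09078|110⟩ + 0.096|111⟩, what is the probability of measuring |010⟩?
0.03028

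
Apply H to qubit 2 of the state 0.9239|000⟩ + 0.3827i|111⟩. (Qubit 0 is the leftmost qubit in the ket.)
0.6533|000⟩ + 0.6533|001⟩ + 0.2706i|110⟩ - 0.2706i|111⟩

H on qubit 2 mixes each pair of kets that differ only in qubit 2: amplitudes (a, b) of (|…0…⟩, |…1…⟩) become ((a + b)/√2, (a − b)/√2). Kets absent from the input have amplitude 0.
(|000⟩, |001⟩): (a, b) = (0.9239, 0) → (0.6533, 0.6533)
(|110⟩, |111⟩): (a, b) = (0, 0.3827i) → (0.2706i, -0.2706i)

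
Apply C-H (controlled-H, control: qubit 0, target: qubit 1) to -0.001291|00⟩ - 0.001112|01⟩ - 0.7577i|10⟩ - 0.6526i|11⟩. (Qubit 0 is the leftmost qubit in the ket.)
-0.001291|00⟩ - 0.001112|01⟩ - 0.9972i|10⟩ - 0.07432i|11⟩

C-H leaves the control-|0⟩ kets |00⟩, |01⟩ unchanged and applies H to qubit 1 on the control-|1⟩ pair (|10⟩, |11⟩).
H = [[1/√2, 1/√2], [1/√2, -1/√2]].
With a = amp(|10⟩) = -0.7577i and b = amp(|11⟩) = -0.6526i:
new amp(|10⟩) = (1/√2)·a + (1/√2)·b = -0.9972i
new amp(|11⟩) = (1/√2)·a + (-1/√2)·b = -0.07432i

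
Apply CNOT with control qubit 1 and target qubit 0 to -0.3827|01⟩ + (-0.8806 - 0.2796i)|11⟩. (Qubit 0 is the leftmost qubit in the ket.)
(-0.8806 - 0.2796i)|01⟩ - 0.3827|11⟩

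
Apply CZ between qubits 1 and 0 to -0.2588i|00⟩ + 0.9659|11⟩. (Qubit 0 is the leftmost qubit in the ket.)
-0.2588i|00⟩ - 0.9659|11⟩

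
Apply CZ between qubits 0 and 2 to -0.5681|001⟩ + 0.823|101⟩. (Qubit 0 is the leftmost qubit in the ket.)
-0.5681|001⟩ - 0.823|101⟩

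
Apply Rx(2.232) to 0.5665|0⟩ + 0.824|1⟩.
(0.2489 - 0.7402i)|0⟩ + (0.362 - 0.5089i)|1⟩

Rx(2.232) = [[cos(θ/2), −i·sin(θ/2)], [−i·sin(θ/2), cos(θ/2)]]; θ = 2.232, cos(θ/2) ≈ 0.439279, sin(θ/2) ≈ 0.898351.
With a = amp(|0⟩) = 0.5665 and b = amp(|1⟩) = 0.824:
new amp(|0⟩) = (0.439279)·a + (-0.898351i)·b = (0.2489 - 0.7402i)
new amp(|1⟩) = (-0.898351i)·a + (0.439279)·b = (0.362 - 0.5089i)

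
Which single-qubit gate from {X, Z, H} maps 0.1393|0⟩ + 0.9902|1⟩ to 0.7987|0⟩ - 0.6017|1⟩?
H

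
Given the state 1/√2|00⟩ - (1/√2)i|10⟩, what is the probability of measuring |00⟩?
1/2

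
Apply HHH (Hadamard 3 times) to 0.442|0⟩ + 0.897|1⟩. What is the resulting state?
0.9468|0⟩ - 0.3217|1⟩

H² = I, so H^3 = H: a single Hadamard. With (a, b) = (0.442, 0.897), H gives ((a + b)/√2, (a − b)/√2) = (0.9468, -0.3217).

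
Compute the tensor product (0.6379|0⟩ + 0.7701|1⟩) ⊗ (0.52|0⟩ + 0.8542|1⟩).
0.3317|00⟩ + 0.5449|01⟩ + 0.4005|10⟩ + 0.6578|11⟩

amp(|b₁b₂…⟩) = product of the factor amplitudes for bits b₁, b₂, …; only kets whose every factor amplitude is nonzero survive.
|00⟩: (0.6379)(0.52) = 0.3317
|01⟩: (0.6379)(0.8542) = 0.5449
|10⟩: (0.7701)(0.52) = 0.4005
|11⟩: (0.7701)(0.8542) = 0.6578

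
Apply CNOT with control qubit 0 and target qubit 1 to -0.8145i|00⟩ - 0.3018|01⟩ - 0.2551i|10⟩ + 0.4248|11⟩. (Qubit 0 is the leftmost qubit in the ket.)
-0.8145i|00⟩ - 0.3018|01⟩ + 0.4248|10⟩ - 0.2551i|11⟩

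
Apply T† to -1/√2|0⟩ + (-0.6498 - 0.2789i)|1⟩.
-1/√2|0⟩ + (-0.6567 + 0.2623i)|1⟩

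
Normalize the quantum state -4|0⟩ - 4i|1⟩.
-1/√2|0⟩ - (1/√2)i|1⟩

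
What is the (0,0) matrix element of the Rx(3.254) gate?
-0.05617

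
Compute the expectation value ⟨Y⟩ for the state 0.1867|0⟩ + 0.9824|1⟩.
0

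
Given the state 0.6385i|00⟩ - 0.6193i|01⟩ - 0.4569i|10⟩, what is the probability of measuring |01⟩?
0.3835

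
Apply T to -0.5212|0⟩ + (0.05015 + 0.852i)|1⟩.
-0.5212|0⟩ + (-0.567 + 0.6379i)|1⟩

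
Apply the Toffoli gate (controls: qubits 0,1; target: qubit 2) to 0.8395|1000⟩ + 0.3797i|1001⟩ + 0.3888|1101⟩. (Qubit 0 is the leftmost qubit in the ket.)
0.8395|1000⟩ + 0.3797i|1001⟩ + 0.3888|1111⟩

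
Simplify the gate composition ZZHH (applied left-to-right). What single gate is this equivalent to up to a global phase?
I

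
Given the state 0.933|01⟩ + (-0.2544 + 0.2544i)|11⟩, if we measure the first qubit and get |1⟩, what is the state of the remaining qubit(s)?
(-1/√2 + (1/√2)i)|1⟩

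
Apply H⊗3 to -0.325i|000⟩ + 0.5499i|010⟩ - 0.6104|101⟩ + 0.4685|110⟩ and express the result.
(-0.05017 + 0.07951i)|000⟩ + (0.3814 + 0.07951i)|001⟩ + (-0.3814 - 0.3093i)|010⟩ + (0.05017 - 0.3093i)|011⟩ + (0.05017 + 0.07951i)|100⟩ + (-0.3814 + 0.07951i)|101⟩ + (0.3814 - 0.3093i)|110⟩ + (-0.05017 - 0.3093i)|111⟩

H⊗3 gives amp(|y⟩) = (1/2√2) Σ_x (−1)^(x·y) amp(|x⟩), where x·y is the number of positions in which both x and y have a 1.
|000⟩: (-0.325i + 0.5499i - 0.6104 + 0.4685)/(2√2) = (-0.05017 + 0.07951i)
|001⟩: (-0.325i + 0.5499i + 0.6104 + 0.4685)/(2√2) = (0.3814 + 0.07951i)
|010⟩: (-0.325i - 0.5499i - 0.6104 - 0.4685)/(2√2) = (-0.3814 - 0.3093i)
|011⟩: (-0.325i - 0.5499i + 0.6104 - 0.4685)/(2√2) = (0.05017 - 0.3093i)
|100⟩: (-0.325i + 0.5499i + 0.6104 - 0.4685)/(2√2) = (0.05017 + 0.07951i)
|101⟩: (-0.325i + 0.5499i - 0.6104 - 0.4685)/(2√2) = (-0.3814 + 0.07951i)
|110⟩: (-0.325i - 0.5499i + 0.6104 + 0.4685)/(2√2) = (0.3814 - 0.3093i)
|111⟩: (-0.325i - 0.5499i - 0.6104 + 0.4685)/(2√2) = (-0.05017 - 0.3093i)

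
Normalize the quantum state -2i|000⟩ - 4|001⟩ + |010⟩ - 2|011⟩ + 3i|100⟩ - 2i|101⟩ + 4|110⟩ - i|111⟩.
-0.2697i|000⟩ - 0.5394|001⟩ + 0.1348|010⟩ - 0.2697|011⟩ + 0.4045i|100⟩ - 0.2697i|101⟩ + 0.5394|110⟩ - 0.1348i|111⟩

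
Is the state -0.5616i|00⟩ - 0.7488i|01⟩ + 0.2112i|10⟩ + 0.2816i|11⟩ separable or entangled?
Separable

Writing the state as a|00⟩ + b|01⟩ + c|10⟩ + d|11⟩, it is a product state iff ad − bc = 0.
Here (a, b, c, d) = (-0.5616i, -0.7488i, 0.2112i, 0.2816i): ad − bc = (-0.5616i)(0.2816i) − (-0.7488i)(0.2112i) = 0, so the state is separable.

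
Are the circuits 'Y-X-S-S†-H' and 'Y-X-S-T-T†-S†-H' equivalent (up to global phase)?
Yes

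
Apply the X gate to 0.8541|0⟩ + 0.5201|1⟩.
0.5201|0⟩ + 0.8541|1⟩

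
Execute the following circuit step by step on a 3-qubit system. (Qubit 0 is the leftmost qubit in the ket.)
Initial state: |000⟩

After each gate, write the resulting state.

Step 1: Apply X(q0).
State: |100⟩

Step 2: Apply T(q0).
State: (1/√2 + (1/√2)i)|100⟩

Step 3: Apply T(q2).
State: (1/√2 + (1/√2)i)|100⟩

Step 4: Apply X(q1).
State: (1/√2 + (1/√2)i)|110⟩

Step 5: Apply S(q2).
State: (1/√2 + (1/√2)i)|110⟩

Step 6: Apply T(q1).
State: i|110⟩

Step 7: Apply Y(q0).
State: |010⟩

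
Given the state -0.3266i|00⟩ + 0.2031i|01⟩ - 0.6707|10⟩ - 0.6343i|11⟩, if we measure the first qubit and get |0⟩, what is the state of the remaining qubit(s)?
-0.8492i|0⟩ + 0.5281i|1⟩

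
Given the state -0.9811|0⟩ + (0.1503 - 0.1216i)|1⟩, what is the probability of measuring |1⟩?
0.03738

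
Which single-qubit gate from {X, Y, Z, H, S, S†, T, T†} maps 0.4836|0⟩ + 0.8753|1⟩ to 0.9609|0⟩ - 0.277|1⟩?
H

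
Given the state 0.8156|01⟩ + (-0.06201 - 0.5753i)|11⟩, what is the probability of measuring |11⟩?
0.3348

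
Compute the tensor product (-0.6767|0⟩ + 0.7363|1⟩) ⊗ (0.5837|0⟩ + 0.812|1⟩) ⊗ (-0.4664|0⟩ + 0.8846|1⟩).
0.1842|000⟩ - 0.3494|001⟩ + 0.2563|010⟩ - 0.4861|011⟩ - 0.2004|100⟩ + 0.3802|101⟩ - 0.2788|110⟩ + 0.5289|111⟩

amp(|b₁b₂…⟩) = product of the factor amplitudes for bits b₁, b₂, …; only kets whose every factor amplitude is nonzero survive.
|000⟩: (-0.6767)(0.5837)(-0.4664) = 0.1842
|001⟩: (-0.6767)(0.5837)(0.8846) = -0.3494
|010⟩: (-0.6767)(0.812)(-0.4664) = 0.2563
|011⟩: (-0.6767)(0.812)(0.8846) = -0.4861
|100⟩: (0.7363)(0.5837)(-0.4664) = -0.2004
|101⟩: (0.7363)(0.5837)(0.8846) = 0.3802
|110⟩: (0.7363)(0.812)(-0.4664) = -0.2788
|111⟩: (0.7363)(0.812)(0.8846) = 0.5289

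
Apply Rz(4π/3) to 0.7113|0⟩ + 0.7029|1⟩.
(-0.3557 - 0.616i)|0⟩ + (-0.3515 + 0.6087i)|1⟩

Rz(4π/3) = [[e^(−iθ/2), 0], [0, e^(iθ/2)]] with e^(±iθ/2) = cos(θ/2) ± i·sin(θ/2); θ = 4π/3, cos(θ/2) ≈ -0.5, sin(θ/2) ≈ 0.866025.
With a = amp(|0⟩) = 0.7113 and b = amp(|1⟩) = 0.7029:
new amp(|0⟩) = (-0.5 - 0.866025i)·a = (-0.3557 - 0.616i)
new amp(|1⟩) = (-0.5 + 0.866025i)·b = (-0.3515 + 0.6087i)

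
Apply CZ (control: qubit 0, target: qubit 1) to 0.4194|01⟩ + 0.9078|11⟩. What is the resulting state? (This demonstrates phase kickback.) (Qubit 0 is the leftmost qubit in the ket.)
0.4194|01⟩ - 0.9078|11⟩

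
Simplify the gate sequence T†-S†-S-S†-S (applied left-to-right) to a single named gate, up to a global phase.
T†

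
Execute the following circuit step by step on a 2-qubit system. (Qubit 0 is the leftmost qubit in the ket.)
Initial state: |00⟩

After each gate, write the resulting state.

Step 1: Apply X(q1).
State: |01⟩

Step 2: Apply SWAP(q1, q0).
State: |10⟩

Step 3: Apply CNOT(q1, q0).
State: |10⟩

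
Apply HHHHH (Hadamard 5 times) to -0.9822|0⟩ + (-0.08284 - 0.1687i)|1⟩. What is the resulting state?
(-0.7531 - 0.1193i)|0⟩ + (-0.6359 + 0.1193i)|1⟩

H² = I, so H^5 = H: a single Hadamard. With (a, b) = (-0.9822, (-0.08284 - 0.1687i)), H gives ((a + b)/√2, (a − b)/√2) = ((-0.7531 - 0.1193i), (-0.6359 + 0.1193i)).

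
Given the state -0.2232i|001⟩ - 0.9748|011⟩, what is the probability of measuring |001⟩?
0.04982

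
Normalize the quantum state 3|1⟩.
|1⟩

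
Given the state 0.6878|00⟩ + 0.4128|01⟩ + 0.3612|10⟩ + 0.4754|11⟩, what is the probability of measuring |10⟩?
0.1305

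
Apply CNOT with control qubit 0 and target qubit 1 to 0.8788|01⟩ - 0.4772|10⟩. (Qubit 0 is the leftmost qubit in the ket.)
0.8788|01⟩ - 0.4772|11⟩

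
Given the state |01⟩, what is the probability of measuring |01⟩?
1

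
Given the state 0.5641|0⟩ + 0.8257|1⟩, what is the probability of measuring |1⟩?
0.6818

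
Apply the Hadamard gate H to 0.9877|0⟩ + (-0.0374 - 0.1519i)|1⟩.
(0.672 - 0.1074i)|0⟩ + (0.7249 + 0.1074i)|1⟩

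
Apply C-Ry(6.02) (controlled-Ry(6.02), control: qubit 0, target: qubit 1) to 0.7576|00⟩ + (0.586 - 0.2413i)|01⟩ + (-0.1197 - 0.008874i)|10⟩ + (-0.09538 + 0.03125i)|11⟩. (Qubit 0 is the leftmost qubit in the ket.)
0.7576|00⟩ + (0.586 - 0.2413i)|01⟩ + (0.1312 + 0.004697i)|10⟩ + (0.07885 - 0.03214i)|11⟩

C-Ry(6.02) leaves the control-|0⟩ kets |00⟩, |01⟩ unchanged and applies Ry(6.02) to qubit 1 on the control-|1⟩ pair (|10⟩, |11⟩).
Ry(6.02) = [[cos(θ/2), −sin(θ/2)], [sin(θ/2), cos(θ/2)]]; θ = 6.02, cos(θ/2) ≈ -0.991354, sin(θ/2) ≈ 0.131213.
With a = amp(|10⟩) = (-0.1197 - 0.008874i) and b = amp(|11⟩) = (-0.09538 + 0.03125i):
new amp(|10⟩) = (-0.991354)·a + (-0.131213)·b = (0.1312 + 0.004697i)
new amp(|11⟩) = (0.131213)·a + (-0.991354)·b = (0.07885 - 0.03214i)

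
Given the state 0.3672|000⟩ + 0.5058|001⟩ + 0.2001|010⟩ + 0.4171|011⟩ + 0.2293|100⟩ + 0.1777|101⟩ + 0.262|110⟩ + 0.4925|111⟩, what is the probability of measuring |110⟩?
0.06864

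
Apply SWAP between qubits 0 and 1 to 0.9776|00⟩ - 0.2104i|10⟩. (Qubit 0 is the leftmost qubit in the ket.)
0.9776|00⟩ - 0.2104i|01⟩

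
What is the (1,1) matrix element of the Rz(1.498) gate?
(0.7324 + 0.6809i)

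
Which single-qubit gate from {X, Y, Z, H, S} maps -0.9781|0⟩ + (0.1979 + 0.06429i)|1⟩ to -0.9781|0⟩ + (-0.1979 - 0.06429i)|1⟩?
Z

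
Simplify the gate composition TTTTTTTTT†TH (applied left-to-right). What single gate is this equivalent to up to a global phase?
H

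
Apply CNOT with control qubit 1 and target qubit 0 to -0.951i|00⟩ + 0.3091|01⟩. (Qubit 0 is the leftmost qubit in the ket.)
-0.951i|00⟩ + 0.3091|11⟩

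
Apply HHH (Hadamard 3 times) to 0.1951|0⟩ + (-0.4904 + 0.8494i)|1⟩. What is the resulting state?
(-0.2088 + 0.6006i)|0⟩ + (0.4847 - 0.6006i)|1⟩

H² = I, so H^3 = H: a single Hadamard. With (a, b) = (0.1951, (-0.4904 + 0.8494i)), H gives ((a + b)/√2, (a − b)/√2) = ((-0.2088 + 0.6006i), (0.4847 - 0.6006i)).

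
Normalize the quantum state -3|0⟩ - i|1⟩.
-0.9487|0⟩ - 0.3162i|1⟩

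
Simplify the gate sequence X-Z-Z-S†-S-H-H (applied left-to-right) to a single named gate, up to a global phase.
X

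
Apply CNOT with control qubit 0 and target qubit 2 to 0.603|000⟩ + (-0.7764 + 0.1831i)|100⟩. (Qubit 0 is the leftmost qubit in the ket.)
0.603|000⟩ + (-0.7764 + 0.1831i)|101⟩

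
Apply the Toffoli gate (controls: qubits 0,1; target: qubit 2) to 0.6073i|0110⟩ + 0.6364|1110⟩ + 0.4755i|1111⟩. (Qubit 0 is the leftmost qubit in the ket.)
0.6073i|0110⟩ + 0.6364|1100⟩ + 0.4755i|1101⟩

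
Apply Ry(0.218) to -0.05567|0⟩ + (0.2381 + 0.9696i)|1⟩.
(-0.08124 - 0.1055i)|0⟩ + (0.2306 + 0.9638i)|1⟩

Ry(0.218) = [[cos(θ/2), −sin(θ/2)], [sin(θ/2), cos(θ/2)]]; θ = 0.218, cos(θ/2) ≈ 0.994065, sin(θ/2) ≈ 0.108784.
With a = amp(|0⟩) = -0.05567 and b = amp(|1⟩) = (0.2381 + 0.9696i):
new amp(|0⟩) = (0.994065)·a + (-0.108784)·b = (-0.08124 - 0.1055i)
new amp(|1⟩) = (0.108784)·a + (0.994065)·b = (0.2306 + 0.9638i)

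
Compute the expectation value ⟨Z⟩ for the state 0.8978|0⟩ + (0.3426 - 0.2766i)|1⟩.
0.6122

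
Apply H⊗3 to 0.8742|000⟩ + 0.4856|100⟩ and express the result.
0.4808|000⟩ + 0.4808|001⟩ + 0.4808|010⟩ + 0.4808|011⟩ + 0.1374|100⟩ + 0.1374|101⟩ + 0.1374|110⟩ + 0.1374|111⟩

H⊗3 gives amp(|y⟩) = (1/2√2) Σ_x (−1)^(x·y) amp(|x⟩), where x·y is the number of positions in which both x and y have a 1.
|000⟩: (0.8742 + 0.4856)/(2√2) = 0.4808
|001⟩: (0.8742 + 0.4856)/(2√2) = 0.4808
|010⟩: (0.8742 + 0.4856)/(2√2) = 0.4808
|011⟩: (0.8742 + 0.4856)/(2√2) = 0.4808
|100⟩: (0.8742 - 0.4856)/(2√2) = 0.1374
|101⟩: (0.8742 - 0.4856)/(2√2) = 0.1374
|110⟩: (0.8742 - 0.4856)/(2√2) = 0.1374
|111⟩: (0.8742 - 0.4856)/(2√2) = 0.1374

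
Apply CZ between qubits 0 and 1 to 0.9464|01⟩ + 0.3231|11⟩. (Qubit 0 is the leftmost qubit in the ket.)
0.9464|01⟩ - 0.3231|11⟩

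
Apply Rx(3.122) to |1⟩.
-i|0⟩ + 0.009796|1⟩

Rx(3.122) = [[cos(θ/2), −i·sin(θ/2)], [−i·sin(θ/2), cos(θ/2)]]; θ = 3.122, cos(θ/2) ≈ 0.00979617, sin(θ/2) ≈ 0.999952.
With a = amp(|0⟩) = 0 and b = amp(|1⟩) = 1:
new amp(|0⟩) = (0.00979617)·a + (-0.999952i)·b = -i
new amp(|1⟩) = (-0.999952i)·a + (0.00979617)·b = 0.009796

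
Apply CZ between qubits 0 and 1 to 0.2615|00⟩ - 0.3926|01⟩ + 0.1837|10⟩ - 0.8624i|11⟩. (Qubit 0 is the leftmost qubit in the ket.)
0.2615|00⟩ - 0.3926|01⟩ + 0.1837|10⟩ + 0.8624i|11⟩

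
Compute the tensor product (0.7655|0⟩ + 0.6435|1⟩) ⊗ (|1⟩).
0.7655|01⟩ + 0.6435|11⟩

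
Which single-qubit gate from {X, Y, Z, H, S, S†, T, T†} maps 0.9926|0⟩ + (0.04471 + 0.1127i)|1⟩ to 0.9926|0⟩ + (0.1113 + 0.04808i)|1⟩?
T†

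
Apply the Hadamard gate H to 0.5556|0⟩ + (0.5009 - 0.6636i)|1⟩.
(0.7471 - 0.4692i)|0⟩ + (0.03868 + 0.4692i)|1⟩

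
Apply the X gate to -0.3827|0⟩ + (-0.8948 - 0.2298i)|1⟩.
(-0.8948 - 0.2298i)|0⟩ - 0.3827|1⟩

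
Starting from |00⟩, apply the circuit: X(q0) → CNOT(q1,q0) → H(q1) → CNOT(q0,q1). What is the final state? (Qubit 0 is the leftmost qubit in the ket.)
1/√2|10⟩ + 1/√2|11⟩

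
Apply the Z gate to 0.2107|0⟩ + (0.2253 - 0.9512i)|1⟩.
0.2107|0⟩ + (-0.2253 + 0.9512i)|1⟩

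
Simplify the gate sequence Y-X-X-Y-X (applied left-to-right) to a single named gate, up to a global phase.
X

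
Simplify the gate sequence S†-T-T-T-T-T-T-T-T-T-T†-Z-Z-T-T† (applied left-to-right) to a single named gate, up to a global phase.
S†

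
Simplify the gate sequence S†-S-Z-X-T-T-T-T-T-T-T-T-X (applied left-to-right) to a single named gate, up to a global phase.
Z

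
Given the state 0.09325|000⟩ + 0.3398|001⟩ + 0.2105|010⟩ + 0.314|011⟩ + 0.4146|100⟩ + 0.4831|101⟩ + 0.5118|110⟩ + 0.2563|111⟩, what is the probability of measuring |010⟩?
0.04431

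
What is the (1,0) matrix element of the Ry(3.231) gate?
0.999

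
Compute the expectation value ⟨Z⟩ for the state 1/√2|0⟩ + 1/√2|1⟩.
0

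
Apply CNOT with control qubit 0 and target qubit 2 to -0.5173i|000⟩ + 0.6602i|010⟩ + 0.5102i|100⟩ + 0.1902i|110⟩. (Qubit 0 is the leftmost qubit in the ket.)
-0.5173i|000⟩ + 0.6602i|010⟩ + 0.5102i|101⟩ + 0.1902i|111⟩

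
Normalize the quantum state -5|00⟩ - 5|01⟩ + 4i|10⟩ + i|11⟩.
-0.6108|00⟩ - 0.6108|01⟩ + 0.4887i|10⟩ + 0.1222i|11⟩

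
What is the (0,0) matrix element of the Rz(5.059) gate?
(-0.8184 - 0.5746i)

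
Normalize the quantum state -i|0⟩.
-i|0⟩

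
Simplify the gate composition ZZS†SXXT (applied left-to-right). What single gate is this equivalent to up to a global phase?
T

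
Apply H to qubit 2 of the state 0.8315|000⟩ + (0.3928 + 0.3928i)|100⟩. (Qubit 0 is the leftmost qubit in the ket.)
0.588|000⟩ + 0.588|001⟩ + (0.2778 + 0.2778i)|100⟩ + (0.2778 + 0.2778i)|101⟩

H on qubit 2 mixes each pair of kets that differ only in qubit 2: amplitudes (a, b) of (|…0…⟩, |…1…⟩) become ((a + b)/√2, (a − b)/√2). Kets absent from the input have amplitude 0.
(|000⟩, |001⟩): (a, b) = (0.8315, 0) → (0.588, 0.588)
(|100⟩, |101⟩): (a, b) = ((0.3928 + 0.3928i), 0) → ((0.2778 + 0.2778i), (0.2778 + 0.2778i))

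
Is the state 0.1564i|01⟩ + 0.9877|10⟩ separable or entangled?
Entangled

Writing the state as a|00⟩ + b|01⟩ + c|10⟩ + d|11⟩, it is a product state iff ad − bc = 0.
Here (a, b, c, d) = (0, 0.1564i, 0.9877, 0): ad − bc = (0)(0) − (0.1564i)(0.9877) = -0.1545i ≠ 0, so the state is entangled.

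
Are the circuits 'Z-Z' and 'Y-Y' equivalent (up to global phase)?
Yes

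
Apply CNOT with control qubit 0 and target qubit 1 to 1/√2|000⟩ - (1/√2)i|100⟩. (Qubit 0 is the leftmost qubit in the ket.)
1/√2|000⟩ - (1/√2)i|110⟩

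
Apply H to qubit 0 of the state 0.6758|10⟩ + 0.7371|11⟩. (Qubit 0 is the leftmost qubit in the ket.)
0.4779|00⟩ + 0.5212|01⟩ - 0.4779|10⟩ - 0.5212|11⟩

H on qubit 0 mixes each pair of kets that differ only in qubit 0: amplitudes (a, b) of (|…0…⟩, |…1…⟩) become ((a + b)/√2, (a − b)/√2). Kets absent from the input have amplitude 0.
(|00⟩, |10⟩): (a, b) = (0, 0.6758) → (0.4779, -0.4779)
(|01⟩, |11⟩): (a, b) = (0, 0.7371) → (0.5212, -0.5212)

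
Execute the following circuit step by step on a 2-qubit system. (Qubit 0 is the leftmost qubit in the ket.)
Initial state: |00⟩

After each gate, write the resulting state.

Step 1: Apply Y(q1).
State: i|01⟩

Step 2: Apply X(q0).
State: i|11⟩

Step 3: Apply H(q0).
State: (1/√2)i|01⟩ - (1/√2)i|11⟩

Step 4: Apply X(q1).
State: (1/√2)i|00⟩ - (1/√2)i|10⟩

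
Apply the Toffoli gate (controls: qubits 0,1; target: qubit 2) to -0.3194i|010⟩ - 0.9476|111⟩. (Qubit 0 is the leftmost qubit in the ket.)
-0.3194i|010⟩ - 0.9476|110⟩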